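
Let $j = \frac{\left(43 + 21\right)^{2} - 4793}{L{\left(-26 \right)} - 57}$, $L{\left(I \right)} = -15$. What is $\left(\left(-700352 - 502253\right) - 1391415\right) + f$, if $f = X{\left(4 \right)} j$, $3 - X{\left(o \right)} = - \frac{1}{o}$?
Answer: $- \frac{747068699}{288} \approx -2.594 \cdot 10^{6}$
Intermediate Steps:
$X{\left(o \right)} = 3 + \frac{1}{o}$ ($X{\left(o \right)} = 3 - - \frac{1}{o} = 3 + \frac{1}{o}$)
$j = \frac{697}{72}$ ($j = \frac{\left(43 + 21\right)^{2} - 4793}{-15 - 57} = \frac{64^{2} - 4793}{-72} = \left(4096 - 4793\right) \left(- \frac{1}{72}\right) = \left(-697\right) \left(- \frac{1}{72}\right) = \frac{697}{72} \approx 9.6806$)
$f = \frac{9061}{288}$ ($f = \left(3 + \frac{1}{4}\right) \frac{697}{72} = \frac{13}{4} \cdot \frac{697}{72} = \frac{9061}{288} \approx 31.462$)
$\left(\left(-700352 - 502253\right) - 1391415\right) + f = \left(\left(-700352 - 502253\right) - 1391415\right) + \frac{9061}{288} = \left(-1202605 - 1391415\right) + \frac{9061}{288} = -2594020 + \frac{9061}{288} = - \frac{747068699}{288}$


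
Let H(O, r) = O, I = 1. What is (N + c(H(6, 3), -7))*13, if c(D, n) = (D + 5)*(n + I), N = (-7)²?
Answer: -221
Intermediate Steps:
N = 49
c(D, n) = (1 + n)*(5 + D) (c(D, n) = (D + 5)*(n + 1) = (5 + D)*(1 + n) = (1 + n)*(5 + D))
(N + c(H(6, 3), -7))*13 = (49 + (5 + 6 + 5*(-7) + 6*(-7)))*13 = (49 + (5 + 6 - 35 - 42))*13 = (49 - 66)*13 = -17*13 = -221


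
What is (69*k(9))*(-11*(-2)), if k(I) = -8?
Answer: -12144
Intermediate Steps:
(69*k(9))*(-11*(-2)) = (69*(-8))*(-11*(-2)) = -552*22 = -12144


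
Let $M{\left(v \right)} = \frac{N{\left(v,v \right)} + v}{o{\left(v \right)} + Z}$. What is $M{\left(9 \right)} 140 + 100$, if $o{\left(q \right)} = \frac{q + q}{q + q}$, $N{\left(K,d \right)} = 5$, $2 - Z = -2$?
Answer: $492$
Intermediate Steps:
$Z = 4$ ($Z = 2 - -2 = 2 + 2 = 4$)
$o{\left(q \right)} = 1$ ($o{\left(q \right)} = \frac{2 q}{2 q} = 2 q \frac{1}{2 q} = 1$)
$M{\left(v \right)} = 1 + \frac{v}{5}$ ($M{\left(v \right)} = \frac{5 + v}{1 + 4} = \frac{5 + v}{5} = \left(5 + v\right) \frac{1}{5} = 1 + \frac{v}{5}$)
$M{\left(9 \right)} 140 + 100 = \left(1 + \frac{1}{5} \cdot 9\right) 140 + 100 = \left(1 + \frac{9}{5}\right) 140 + 100 = \frac{14}{5} \cdot 140 + 100 = 392 + 100 = 492$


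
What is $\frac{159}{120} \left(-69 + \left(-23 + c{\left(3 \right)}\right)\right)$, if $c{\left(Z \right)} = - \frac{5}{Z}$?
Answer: $- \frac{14893}{120} \approx -124.11$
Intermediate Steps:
$\frac{159}{120} \left(-69 + \left(-23 + c{\left(3 \right)}\right)\right) = \frac{159}{120} \left(-69 - \left(23 + \frac{5}{3}\right)\right) = 159 \cdot \frac{1}{120} \left(-69 - \frac{74}{3}\right) = \frac{53 \left(-69 - \frac{74}{3}\right)}{40} = \frac{53}{40} \left(- \frac{281}{3}\right) = - \frac{14893}{120}$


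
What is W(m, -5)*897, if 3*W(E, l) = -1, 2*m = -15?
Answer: -299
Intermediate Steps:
m = -15/2 (m = (½)*(-15) = -15/2 ≈ -7.5000)
W(E, l) = -⅓ (W(E, l) = (⅓)*(-1) = -⅓)
W(m, -5)*897 = -⅓*897 = -299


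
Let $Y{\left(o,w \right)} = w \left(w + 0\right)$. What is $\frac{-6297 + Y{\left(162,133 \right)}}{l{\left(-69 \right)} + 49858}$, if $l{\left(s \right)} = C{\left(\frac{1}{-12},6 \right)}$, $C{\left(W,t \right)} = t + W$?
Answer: $\frac{136704}{598367} \approx 0.22846$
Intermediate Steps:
$Y{\left(o,w \right)} = w^{2}$ ($Y{\left(o,w \right)} = w w = w^{2}$)
$C{\left(W,t \right)} = W + t$
$l{\left(s \right)} = \frac{71}{12}$ ($l{\left(s \right)} = \frac{1}{-12} + 6 = - \frac{1}{12} + 6 = \frac{71}{12}$)
$\frac{-6297 + Y{\left(162,133 \right)}}{l{\left(-69 \right)} + 49858} = \frac{-6297 + 133^{2}}{\frac{71}{12} + 49858} = \frac{-6297 + 17689}{\frac{598367}{12}} = 11392 \cdot \frac{12}{598367} = \frac{136704}{598367}$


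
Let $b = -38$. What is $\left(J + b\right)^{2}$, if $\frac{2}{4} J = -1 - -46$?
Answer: $2704$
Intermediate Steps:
$J = 90$ ($J = 2 \left(-1 - -46\right) = 2 \left(-1 + 46\right) = 2 \cdot 45 = 90$)
$\left(J + b\right)^{2} = \left(90 - 38\right)^{2} = 52^{2} = 2704$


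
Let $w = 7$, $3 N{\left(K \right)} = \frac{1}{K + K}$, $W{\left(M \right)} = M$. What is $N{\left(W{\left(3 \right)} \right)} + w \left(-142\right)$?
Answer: $- \frac{17891}{18} \approx -993.94$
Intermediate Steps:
$N{\left(K \right)} = \frac{1}{6 K}$ ($N{\left(K \right)} = \frac{1}{3 \left(K + K\right)} = \frac{1}{3 \cdot 2 K} = \frac{\frac{1}{2} \frac{1}{K}}{3} = \frac{1}{6 K}$)
$N{\left(W{\left(3 \right)} \right)} + w \left(-142\right) = \frac{1}{6 \cdot 3} + 7 \left(-142\right) = \frac{1}{6} \cdot \frac{1}{3} - 994 = \frac{1}{18} - 994 = - \frac{17891}{18}$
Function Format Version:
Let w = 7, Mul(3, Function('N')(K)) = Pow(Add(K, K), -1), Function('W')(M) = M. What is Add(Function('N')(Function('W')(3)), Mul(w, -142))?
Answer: Rational(-17891, 18) ≈ -993.94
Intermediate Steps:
Function('N')(K) = Mul(Rational(1, 6), Pow(K, -1)) (Function('N')(K) = Mul(Rational(1, 3), Pow(Add(K, K), -1)) = Mul(Rational(1, 3), Pow(Mul(2, K), -1)) = Mul(Rational(1, 3), Mul(Rational(1, 2), Pow(K, -1))) = Mul(Rational(1, 6), Pow(K, -1)))
Add(Function('N')(Function('W')(3)), Mul(w, -142)) = Add(Mul(Rational(1, 6), Pow(3, -1)), Mul(7, -142)) = Add(Mul(Rational(1, 6), Rational(1, 3)), -994) = Add(Rational(1, 18), -994) = Rational(-17891, 18)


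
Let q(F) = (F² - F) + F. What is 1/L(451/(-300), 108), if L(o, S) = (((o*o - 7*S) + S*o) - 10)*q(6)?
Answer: -2500/83348999 ≈ -2.9994e-5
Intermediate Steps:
q(F) = F²
L(o, S) = -360 - 252*S + 36*o² + 36*S*o (L(o, S) = (((o*o - 7*S) + S*o) - 10)*6² = (((o² - 7*S) + S*o) - 10)*36 = ((o² - 7*S + S*o) - 10)*36 = (-10 + o² - 7*S + S*o)*36 = -360 - 252*S + 36*o² + 36*S*o)
1/L(451/(-300), 108) = 1/(-360 - 252*108 + 36*(451/(-300))² + 36*108*(451/(-300))) = 1/(-360 - 27216 + 36*(451*(-1/300))² + 36*108*(451*(-1/300))) = 1/(-360 - 27216 + 36*(-451/300)² + 36*108*(-451/300)) = 1/(-360 - 27216 + 36*(203401/90000) - 146124/25) = 1/(-360 - 27216 + 203401/2500 - 146124/25) = 1/(-83348999/2500) = -2500/83348999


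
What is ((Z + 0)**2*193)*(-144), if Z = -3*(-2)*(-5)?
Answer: -25012800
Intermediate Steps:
Z = -30 (Z = 6*(-5) = -30)
((Z + 0)**2*193)*(-144) = ((-30 + 0)**2*193)*(-144) = ((-30)**2*193)*(-144) = (900*193)*(-144) = 173700*(-144) = -25012800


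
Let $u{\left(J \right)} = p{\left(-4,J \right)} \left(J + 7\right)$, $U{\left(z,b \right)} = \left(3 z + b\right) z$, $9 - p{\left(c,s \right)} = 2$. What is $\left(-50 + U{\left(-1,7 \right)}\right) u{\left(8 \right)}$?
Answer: $-5670$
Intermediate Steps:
$p{\left(c,s \right)} = 7$ ($p{\left(c,s \right)} = 9 - 2 = 7$)
$U{\left(z,b \right)} = z \left(b + 3 z\right)$ ($U{\left(z,b \right)} = \left(b + 3 z\right) z = z \left(b + 3 z\right)$)
$u{\left(J \right)} = 49 + 7 J$ ($u{\left(J \right)} = 7 \left(J + 7\right) = 7 \left(7 + J\right) = 49 + 7 J$)
$\left(-50 + U{\left(-1,7 \right)}\right) u{\left(8 \right)} = \left(-50 - \left(7 + 3 \left(-1\right)\right)\right) \left(49 + 7 \cdot 8\right) = \left(-50 - \left(7 - 3\right)\right) \left(49 + 56\right) = \left(-50 - 4\right) 105 = \left(-54\right) 105 = -5670$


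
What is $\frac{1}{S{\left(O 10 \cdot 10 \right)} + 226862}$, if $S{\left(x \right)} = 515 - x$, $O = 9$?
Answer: $\frac{1}{226477} \approx 4.4155 \cdot 10^{-6}$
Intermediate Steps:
$\frac{1}{S{\left(O 10 \cdot 10 \right)} + 226862} = \frac{1}{\left(515 - 9 \cdot 10 \cdot 10\right) + 226862} = \frac{1}{\left(515 - 90 \cdot 10\right) + 226862} = \frac{1}{\left(515 - 900\right) + 226862} = \frac{1}{-385 + 226862} = \frac{1}{226477}$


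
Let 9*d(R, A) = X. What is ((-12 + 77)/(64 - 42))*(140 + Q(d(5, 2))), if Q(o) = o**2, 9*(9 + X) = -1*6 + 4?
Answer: 60152885/144342 ≈ 416.74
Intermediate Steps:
X = -83/9 (X = -9 + (-1*6 + 4)/9 = -9 + (-6 + 4)/9 = -9 + (1/9)*(-2) = -9 - 2/9 = -83/9 ≈ -9.2222)
d(R, A) = -83/81 (d(R, A) = (1/9)*(-83/9) = -83/81)
((-12 + 77)/(64 - 42))*(140 + Q(d(5, 2))) = ((-12 + 77)/(64 - 42))*(140 + (-83/81)**2) = (65/22)*(140 + 6889/6561) = (65*(1/22))*(925429/6561) = (65/22)*(925429/6561) = 60152885/144342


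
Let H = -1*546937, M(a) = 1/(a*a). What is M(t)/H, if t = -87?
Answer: -1/4139766153 ≈ -2.4156e-10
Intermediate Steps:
M(a) = a⁻²
H = -546937
M(t)/H = 1/((-87)²*(-546937)) = (1/7569)*(-1/546937) = -1/4139766153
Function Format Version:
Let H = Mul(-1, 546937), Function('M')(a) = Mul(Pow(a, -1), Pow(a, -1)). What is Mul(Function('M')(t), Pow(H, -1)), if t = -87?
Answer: Rational(-1, 4139766153) ≈ -2.4156e-10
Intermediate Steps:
Function('M')(a) = Pow(a, -2)
H = -546937
Mul(Function('M')(t), Pow(H, -1)) = Mul(Pow(-87, -2), Pow(-546937, -1)) = Mul(Rational(1, 7569), Rational(-1, 546937)) = Rational(-1, 4139766153)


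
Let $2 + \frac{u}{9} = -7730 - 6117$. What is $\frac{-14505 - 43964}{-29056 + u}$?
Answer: $\frac{58469}{153697} \approx 0.38042$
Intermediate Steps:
$u = -124641$ ($u = -18 + 9 \left(-7730 - 6117\right) = -18 + 9 \left(-13847\right) = -18 - 124623 = -124641$)
$\frac{-14505 - 43964}{-29056 + u} = \frac{-14505 - 43964}{-29056 - 124641} = - \frac{58469}{-153697} = \left(-58469\right) \left(- \frac{1}{153697}\right) = \frac{58469}{153697}$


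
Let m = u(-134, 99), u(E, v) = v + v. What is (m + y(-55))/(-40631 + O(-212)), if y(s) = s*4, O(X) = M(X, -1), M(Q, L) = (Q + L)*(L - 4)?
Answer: 11/19783 ≈ 0.00055603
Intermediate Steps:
u(E, v) = 2*v
M(Q, L) = (-4 + L)*(L + Q) (M(Q, L) = (L + Q)*(-4 + L) = (-4 + L)*(L + Q))
O(X) = 5 - 5*X (O(X) = (-1)² - 4*(-1) - 4*X - X = 1 + 4 - 4*X - X = 5 - 5*X)
y(s) = 4*s
m = 198 (m = 2*99 = 198)
(m + y(-55))/(-40631 + O(-212)) = (198 + 4*(-55))/(-40631 + (5 - 5*(-212))) = (198 - 220)/(-40631 + (5 + 1060)) = -22/(-40631 + 1065) = -22/(-39566) = -22*(-1/39566) = 11/19783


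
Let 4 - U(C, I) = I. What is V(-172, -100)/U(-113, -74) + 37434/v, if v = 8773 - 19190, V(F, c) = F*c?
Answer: 88126274/406263 ≈ 216.92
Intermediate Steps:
U(C, I) = 4 - I
v = -10417
V(-172, -100)/U(-113, -74) + 37434/v = (-172*(-100))/(4 - 1*(-74)) + 37434/(-10417) = 17200/(4 + 74) + 37434*(-1/10417) = 17200/78 - 37434/10417 = 17200*(1/78) - 37434/10417 = 8600/39 - 37434/10417 = 88126274/406263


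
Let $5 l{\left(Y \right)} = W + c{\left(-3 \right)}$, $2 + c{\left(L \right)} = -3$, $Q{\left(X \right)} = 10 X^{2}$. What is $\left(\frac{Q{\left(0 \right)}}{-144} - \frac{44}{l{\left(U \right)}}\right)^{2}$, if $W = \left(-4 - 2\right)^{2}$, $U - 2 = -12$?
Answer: $\frac{48400}{961} \approx 50.364$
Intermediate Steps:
$U = -10$ ($U = 2 - 12 = -10$)
$W = 36$ ($W = \left(-6\right)^{2} = 36$)
$c{\left(L \right)} = -5$ ($c{\left(L \right)} = -2 - 3 = -5$)
$l{\left(Y \right)} = \frac{31}{5}$ ($l{\left(Y \right)} = \frac{36 - 5}{5} = \frac{1}{5} \cdot 31 = \frac{31}{5}$)
$\left(\frac{Q{\left(0 \right)}}{-144} - \frac{44}{l{\left(U \right)}}\right)^{2} = \left(\frac{10 \cdot 0^{2}}{-144} - \frac{44}{\frac{31}{5}}\right)^{2} = \left(10 \cdot 0 \left(- \frac{1}{144}\right) - \frac{220}{31}\right)^{2} = \left(0 \left(- \frac{1}{144}\right) - \frac{220}{31}\right)^{2} = \left(0 - \frac{220}{31}\right)^{2} = \left(- \frac{220}{31}\right)^{2} = \frac{48400}{961}$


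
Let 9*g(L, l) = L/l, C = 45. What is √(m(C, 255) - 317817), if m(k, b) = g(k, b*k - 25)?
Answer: I*√1666664127410/2290 ≈ 563.75*I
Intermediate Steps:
g(L, l) = L/(9*l) (g(L, l) = (L/l)/9 = L/(9*l))
m(k, b) = k/(9*(-25 + b*k)) (m(k, b) = k/(9*(b*k - 25)) = k/(9*(-25 + b*k)))
√(m(C, 255) - 317817) = √((⅑)*45/(-25 + 255*45) - 317817) = √((⅑)*45/(-25 + 11475) - 317817) = √((⅑)*45/11450 - 317817) = √((⅑)*45*(1/11450) - 317817) = √(1/2290 - 317817) = √(-727800929/2290) = I*√1666664127410/2290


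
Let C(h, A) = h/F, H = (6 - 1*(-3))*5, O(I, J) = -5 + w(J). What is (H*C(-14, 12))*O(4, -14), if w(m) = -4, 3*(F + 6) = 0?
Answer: -945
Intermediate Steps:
F = -6 (F = -6 + (1/3)*0 = -6 + 0 = -6)
O(I, J) = -9 (O(I, J) = -5 - 4 = -9)
H = 45 (H = (6 + 3)*5 = 9*5 = 45)
C(h, A) = -h/6 (C(h, A) = h/(-6) = h*(-1/6) = -h/6)
(H*C(-14, 12))*O(4, -14) = (45*(-1/6*(-14)))*(-9) = (45*(7/3))*(-9) = 105*(-9) = -945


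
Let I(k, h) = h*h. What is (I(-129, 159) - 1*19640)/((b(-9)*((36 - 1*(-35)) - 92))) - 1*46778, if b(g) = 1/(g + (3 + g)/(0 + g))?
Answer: -2805989/63 ≈ -44540.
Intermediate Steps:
I(k, h) = h²
b(g) = 1/(g + (3 + g)/g)
(I(-129, 159) - 1*19640)/((b(-9)*((36 - 1*(-35)) - 92))) - 1*46778 = (159² - 1*19640)/(((-9/(3 - 9 + (-9)²))*((36 - 1*(-35)) - 92))) - 1*46778 = (25281 - 19640)/(((-9/(3 - 9 + 81))*((36 + 35) - 92))) - 46778 = 5641/(((-9/75)*(71 - 92))) - 46778 = 5641/((-9*1/75*(-21))) - 46778 = 5641/((-3/25*(-21))) - 46778 = 5641/(63/25) - 46778 = 5641*(25/63) - 46778 = 141025/63 - 46778 = -2805989/63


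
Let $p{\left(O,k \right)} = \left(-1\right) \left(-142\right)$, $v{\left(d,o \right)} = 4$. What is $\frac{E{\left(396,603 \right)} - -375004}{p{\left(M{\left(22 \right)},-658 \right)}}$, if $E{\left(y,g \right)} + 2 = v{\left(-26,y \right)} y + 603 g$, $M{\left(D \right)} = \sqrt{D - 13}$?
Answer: $\frac{740195}{142} \approx 5212.6$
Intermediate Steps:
$M{\left(D \right)} = \sqrt{-13 + D}$
$E{\left(y,g \right)} = -2 + 4 y + 603 g$ ($E{\left(y,g \right)} = -2 + \left(4 y + 603 g\right) = -2 + 4 y + 603 g$)
$p{\left(O,k \right)} = 142$
$\frac{E{\left(396,603 \right)} - -375004}{p{\left(M{\left(22 \right)},-658 \right)}} = \frac{\left(-2 + 4 \cdot 396 + 603 \cdot 603\right) - -375004}{142} = \left(\left(-2 + 1584 + 363609\right) + 375004\right) \frac{1}{142} = \left(365191 + 375004\right) \frac{1}{142} = 740195 \cdot \frac{1}{142} = \frac{740195}{142}$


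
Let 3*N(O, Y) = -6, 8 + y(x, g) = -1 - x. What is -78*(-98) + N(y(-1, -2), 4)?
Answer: 7642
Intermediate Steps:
y(x, g) = -9 - x (y(x, g) = -8 + (-1 - x) = -9 - x)
N(O, Y) = -2 (N(O, Y) = (⅓)*(-6) = -2)
-78*(-98) + N(y(-1, -2), 4) = -78*(-98) - 2 = 7644 - 2 = 7642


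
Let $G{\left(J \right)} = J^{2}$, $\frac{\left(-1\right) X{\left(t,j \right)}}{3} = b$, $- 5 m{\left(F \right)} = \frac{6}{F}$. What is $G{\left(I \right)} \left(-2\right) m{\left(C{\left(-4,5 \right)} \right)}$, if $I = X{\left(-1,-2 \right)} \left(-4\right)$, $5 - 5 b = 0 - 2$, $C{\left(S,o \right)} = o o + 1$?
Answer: $\frac{42336}{1625} \approx 26.053$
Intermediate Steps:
$C{\left(S,o \right)} = 1 + o^{2}$ ($C{\left(S,o \right)} = o^{2} + 1 = 1 + o^{2}$)
$b = \frac{7}{5}$ ($b = 1 - \frac{0 - 2}{5} = 1 - - \frac{2}{5} = 1 + \frac{2}{5} = \frac{7}{5} \approx 1.4$)
$m{\left(F \right)} = - \frac{6}{5 F}$ ($m{\left(F \right)} = - \frac{6 \frac{1}{F}}{5} = - \frac{6}{5 F}$)
$X{\left(t,j \right)} = - \frac{21}{5}$ ($X{\left(t,j \right)} = \left(-3\right) \frac{7}{5} = - \frac{21}{5}$)
$I = \frac{84}{5}$ ($I = \left(- \frac{21}{5}\right) \left(-4\right) = \frac{84}{5} \approx 16.8$)
$G{\left(I \right)} \left(-2\right) m{\left(C{\left(-4,5 \right)} \right)} = \left(\frac{84}{5}\right)^{2} \left(-2\right) \left(- \frac{6}{5 \left(1 + 5^{2}\right)}\right) = \frac{7056}{25} \left(-2\right) \left(- \frac{6}{5 \left(1 + 25\right)}\right) = - \frac{14112 \left(- \frac{6}{5 \cdot 26}\right)}{25} = - \frac{14112 \left(\left(- \frac{6}{5}\right) \frac{1}{26}\right)}{25} = \left(- \frac{14112}{25}\right) \left(- \frac{3}{65}\right) = \frac{42336}{1625}$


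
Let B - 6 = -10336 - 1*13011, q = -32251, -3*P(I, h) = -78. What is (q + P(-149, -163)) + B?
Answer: -55566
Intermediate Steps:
P(I, h) = 26 (P(I, h) = -⅓*(-78) = 26)
B = -23341 (B = 6 + (-10336 - 1*13011) = 6 + (-10336 - 13011) = 6 - 23347 = -23341)
(q + P(-149, -163)) + B = (-32251 + 26) - 23341 = -32225 - 23341 = -55566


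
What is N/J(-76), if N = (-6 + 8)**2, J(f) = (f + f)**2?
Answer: 1/5776 ≈ 0.00017313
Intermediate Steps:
J(f) = 4*f**2 (J(f) = (2*f)**2 = 4*f**2)
N = 4 (N = 2**2 = 4)
N/J(-76) = 4/((4*(-76)**2)) = 4/((4*5776)) = 4/23104 = 4*(1/23104) = 1/5776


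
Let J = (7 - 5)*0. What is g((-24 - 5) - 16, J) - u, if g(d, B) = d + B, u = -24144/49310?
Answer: -1097403/24655 ≈ -44.510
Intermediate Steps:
J = 0 (J = 2*0 = 0)
u = -12072/24655 (u = -24144*1/49310 = -12072/24655 ≈ -0.48964)
g(d, B) = B + d
g((-24 - 5) - 16, J) - u = (0 + ((-24 - 5) - 16)) - 1*(-12072/24655) = (0 + (-29 - 16)) + 12072/24655 = (0 - 45) + 12072/24655 = -45 + 12072/24655 = -1097403/24655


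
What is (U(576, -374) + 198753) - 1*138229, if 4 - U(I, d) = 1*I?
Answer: 59952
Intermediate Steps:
U(I, d) = 4 - I
(U(576, -374) + 198753) - 1*138229 = ((4 - 1*576) + 198753) - 1*138229 = ((4 - 576) + 198753) - 138229 = (-572 + 198753) - 138229 = 198181 - 138229 = 59952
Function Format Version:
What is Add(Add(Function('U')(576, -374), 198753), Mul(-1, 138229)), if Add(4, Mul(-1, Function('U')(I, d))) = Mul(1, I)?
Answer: 59952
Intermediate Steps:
Function('U')(I, d) = Add(4, Mul(-1, I)) (Function('U')(I, d) = Add(4, Mul(-1, Mul(1, I))) = Add(4, Mul(-1, I)))
Add(Add(Function('U')(576, -374), 198753), Mul(-1, 138229)) = Add(Add(Add(4, Mul(-1, 576)), 198753), Mul(-1, 138229)) = Add(Add(Add(4, -576), 198753), -138229) = Add(Add(-572, 198753), -138229) = Add(198181, -138229) = 59952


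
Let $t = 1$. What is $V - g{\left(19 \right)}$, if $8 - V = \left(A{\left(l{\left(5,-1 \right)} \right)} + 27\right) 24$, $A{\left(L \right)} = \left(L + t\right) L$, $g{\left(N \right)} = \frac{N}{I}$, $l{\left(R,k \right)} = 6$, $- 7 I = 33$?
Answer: $- \frac{54251}{33} \approx -1644.0$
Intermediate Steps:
$I = - \frac{33}{7}$ ($I = \left(- \frac{1}{7}\right) 33 = - \frac{33}{7} \approx -4.7143$)
$g{\left(N \right)} = - \frac{7 N}{33}$ ($g{\left(N \right)} = \frac{N}{- \frac{33}{7}} = N \left(- \frac{7}{33}\right) = - \frac{7 N}{33}$)
$A{\left(L \right)} = L \left(1 + L\right)$ ($A{\left(L \right)} = \left(L + 1\right) L = \left(1 + L\right) L = L \left(1 + L\right)$)
$V = -1648$ ($V = 8 - \left(6 \left(1 + 6\right) + 27\right) 24 = 8 - \left(6 \cdot 7 + 27\right) 24 = 8 - \left(42 + 27\right) 24 = 8 - 69 \cdot 24 = 8 - 1656 = -1648$)
$V - g{\left(19 \right)} = -1648 - \left(- \frac{7}{33}\right) 19 = -1648 - - \frac{133}{33} = -1648 + \frac{133}{33} = - \frac{54251}{33}$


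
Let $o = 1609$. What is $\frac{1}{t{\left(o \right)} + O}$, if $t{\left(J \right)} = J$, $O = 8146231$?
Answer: $\frac{1}{8147840} \approx 1.2273 \cdot 10^{-7}$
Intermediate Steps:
$\frac{1}{t{\left(o \right)} + O} = \frac{1}{1609 + 8146231} = \frac{1}{8147840}$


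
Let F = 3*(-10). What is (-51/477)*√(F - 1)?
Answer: -17*I*√31/159 ≈ -0.5953*I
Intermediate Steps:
F = -30
(-51/477)*√(F - 1) = (-51/477)*√(-30 - 1) = (-51*1/477)*√(-31) = -17*I*√31/159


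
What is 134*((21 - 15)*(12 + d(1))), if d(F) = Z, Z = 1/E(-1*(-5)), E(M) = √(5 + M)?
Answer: 9648 + 402*√10/5 ≈ 9902.3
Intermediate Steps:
Z = √10/10 (Z = 1/(√(5 - 1*(-5))) = 1/(√(5 + 5)) = 1/(√10) = √10/10 ≈ 0.31623)
d(F) = √10/10
134*((21 - 15)*(12 + d(1))) = 134*((21 - 15)*(12 + √10/10)) = 134*(6*(12 + √10/10)) = 134*(72 + 3*√10/5) = 9648 + 402*√10/5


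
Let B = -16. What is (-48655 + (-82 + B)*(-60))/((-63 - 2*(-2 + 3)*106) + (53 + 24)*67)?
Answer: -42775/4884 ≈ -8.7582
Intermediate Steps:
(-48655 + (-82 + B)*(-60))/((-63 - 2*(-2 + 3)*106) + (53 + 24)*67) = (-48655 + (-82 - 16)*(-60))/((-63 - 2*(-2 + 3)*106) + (53 + 24)*67) = (-48655 - 98*(-60))/((-63 - 2*1*106) + 77*67) = (-48655 + 5880)/((-63 - 2*106) + 5159) = -42775/((-63 - 212) + 5159) = -42775/(-275 + 5159) = -42775/4884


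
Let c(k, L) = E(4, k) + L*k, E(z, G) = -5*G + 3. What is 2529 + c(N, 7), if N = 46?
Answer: 2624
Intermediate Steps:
E(z, G) = 3 - 5*G
c(k, L) = 3 - 5*k + L*k (c(k, L) = (3 - 5*k) + L*k = 3 - 5*k + L*k)
2529 + c(N, 7) = 2529 + (3 - 5*46 + 7*46) = 2529 + (3 - 230 + 322) = 2529 + 95 = 2624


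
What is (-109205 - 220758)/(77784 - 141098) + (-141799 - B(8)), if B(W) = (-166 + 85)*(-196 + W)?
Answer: -9941677515/63314 ≈ -1.5702e+5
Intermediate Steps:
B(W) = 15876 - 81*W (B(W) = -81*(-196 + W) = 15876 - 81*W)
(-109205 - 220758)/(77784 - 141098) + (-141799 - B(8)) = (-109205 - 220758)/(77784 - 141098) + (-141799 - (15876 - 81*8)) = -329963/(-63314) + (-141799 - (15876 - 648)) = -329963*(-1/63314) + (-141799 - 1*15228) = 329963/63314 + (-141799 - 15228) = 329963/63314 - 157027 = -9941677515/63314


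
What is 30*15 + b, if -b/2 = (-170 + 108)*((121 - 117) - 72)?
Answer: -7982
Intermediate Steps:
b = -8432 (b = -2*(-170 + 108)*((121 - 117) - 72) = -(-124)*(4 - 72) = -(-124)*(-68) = -2*4216 = -8432)
30*15 + b = 30*15 - 8432 = 450 - 8432 = -7982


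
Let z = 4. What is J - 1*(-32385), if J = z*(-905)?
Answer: 28765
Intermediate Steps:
J = -3620 (J = 4*(-905) = -3620)
J - 1*(-32385) = -3620 - 1*(-32385) = -3620 + 32385 = 28765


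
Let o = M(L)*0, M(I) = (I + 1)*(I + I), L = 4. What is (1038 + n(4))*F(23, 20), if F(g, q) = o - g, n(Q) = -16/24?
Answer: -71576/3 ≈ -23859.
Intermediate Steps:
n(Q) = -2/3 (n(Q) = -16*1/24 = -2/3)
M(I) = 2*I*(1 + I) (M(I) = (1 + I)*(2*I) = 2*I*(1 + I))
o = 0 (o = (2*4*(1 + 4))*0 = (2*4*5)*0 = 40*0 = 0)
F(g, q) = -g (F(g, q) = 0 - g = -g)
(1038 + n(4))*F(23, 20) = (1038 - 2/3)*(-1*23) = (3112/3)*(-23) = -71576/3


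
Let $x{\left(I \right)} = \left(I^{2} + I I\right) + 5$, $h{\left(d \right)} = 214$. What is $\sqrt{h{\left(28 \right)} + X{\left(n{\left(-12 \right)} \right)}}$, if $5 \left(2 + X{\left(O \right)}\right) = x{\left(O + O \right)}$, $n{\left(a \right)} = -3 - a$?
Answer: $\frac{\sqrt{8565}}{5} \approx 18.509$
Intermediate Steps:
$x{\left(I \right)} = 5 + 2 I^{2}$ ($x{\left(I \right)} = \left(I^{2} + I^{2}\right) + 5 = 2 I^{2} + 5 = 5 + 2 I^{2}$)
$X{\left(O \right)} = -1 + \frac{8 O^{2}}{5}$ ($X{\left(O \right)} = -2 + \frac{5 + 2 \left(O + O\right)^{2}}{5} = -2 + \frac{5 + 2 \left(2 O\right)^{2}}{5} = -2 + \frac{5 + 2 \cdot 4 O^{2}}{5} = -2 + \frac{5 + 8 O^{2}}{5} = -2 + \left(1 + \frac{8 O^{2}}{5}\right) = -1 + \frac{8 O^{2}}{5}$)
$\sqrt{h{\left(28 \right)} + X{\left(n{\left(-12 \right)} \right)}} = \sqrt{214 - \left(1 - \frac{8 \left(-3 - -12\right)^{2}}{5}\right)} = \sqrt{214 - \left(1 - \frac{8 \left(-3 + 12\right)^{2}}{5}\right)} = \sqrt{214 - \left(1 - \frac{8 \cdot 9^{2}}{5}\right)} = \sqrt{214 + \left(-1 + \frac{8}{5} \cdot 81\right)} = \sqrt{214 + \left(-1 + \frac{648}{5}\right)} = \sqrt{214 + \frac{643}{5}} = \sqrt{\frac{1713}{5}} = \frac{\sqrt{8565}}{5}$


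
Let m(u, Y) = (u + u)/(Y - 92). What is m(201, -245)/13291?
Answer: -402/4479067 ≈ -8.9751e-5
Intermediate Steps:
m(u, Y) = 2*u/(-92 + Y) (m(u, Y) = (2*u)/(-92 + Y) = 2*u/(-92 + Y))
m(201, -245)/13291 = (2*201/(-92 - 245))/13291 = (2*201/(-337))*(1/13291) = (2*201*(-1/337))*(1/13291) = -402/337*1/13291 = -402/4479067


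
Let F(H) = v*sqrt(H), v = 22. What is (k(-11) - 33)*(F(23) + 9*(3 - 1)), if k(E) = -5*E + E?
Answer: 198 + 242*sqrt(23) ≈ 1358.6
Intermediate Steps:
k(E) = -4*E
F(H) = 22*sqrt(H)
(k(-11) - 33)*(F(23) + 9*(3 - 1)) = (-4*(-11) - 33)*(22*sqrt(23) + 9*(3 - 1)) = (44 - 33)*(22*sqrt(23) + 9*2) = 11*(22*sqrt(23) + 18) = 11*(18 + 22*sqrt(23)) = 198 + 242*sqrt(23)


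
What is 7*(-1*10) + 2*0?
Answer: -70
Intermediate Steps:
7*(-1*10) + 2*0 = 7*(-10) + 0 = -70 + 0 = -70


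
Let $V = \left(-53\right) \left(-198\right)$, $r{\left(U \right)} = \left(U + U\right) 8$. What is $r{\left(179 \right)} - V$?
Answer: $-7630$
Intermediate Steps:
$r{\left(U \right)} = 16 U$ ($r{\left(U \right)} = 2 U 8 = 16 U$)
$V = 10494$
$r{\left(179 \right)} - V = 16 \cdot 179 - 10494 = 2864 - 10494 = -7630$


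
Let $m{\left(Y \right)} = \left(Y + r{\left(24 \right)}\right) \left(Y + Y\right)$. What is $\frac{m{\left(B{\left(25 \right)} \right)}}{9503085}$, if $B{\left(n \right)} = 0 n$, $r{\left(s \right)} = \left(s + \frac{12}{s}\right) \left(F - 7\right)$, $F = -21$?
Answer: $0$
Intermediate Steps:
$r{\left(s \right)} = - \frac{336}{s} - 28 s$ ($r{\left(s \right)} = \left(s + \frac{12}{s}\right) \left(-21 - 7\right) = \left(s + \frac{12}{s}\right) \left(-28\right) = - \frac{336}{s} - 28 s$)
$B{\left(n \right)} = 0$
$m{\left(Y \right)} = 2 Y \left(-686 + Y\right)$ ($m{\left(Y \right)} = \left(Y - \left(672 + \frac{336}{24}\right)\right) \left(Y + Y\right) = \left(Y - 686\right) 2 Y = \left(-686 + Y\right) 2 Y = 2 Y \left(-686 + Y\right)$)
$\frac{m{\left(B{\left(25 \right)} \right)}}{9503085} = \frac{2 \cdot 0 \left(-686 + 0\right)}{9503085} = 2 \cdot 0 \left(-686\right) \frac{1}{9503085} = 0 \cdot \frac{1}{9503085} = 0$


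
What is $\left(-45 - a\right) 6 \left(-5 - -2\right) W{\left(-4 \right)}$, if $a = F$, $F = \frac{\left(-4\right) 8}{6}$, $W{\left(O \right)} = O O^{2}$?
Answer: $-45696$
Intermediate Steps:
$W{\left(O \right)} = O^{3}$
$F = - \frac{16}{3}$ ($F = \left(-32\right) \frac{1}{6} = - \frac{16}{3} \approx -5.3333$)
$a = - \frac{16}{3} \approx -5.3333$
$\left(-45 - a\right) 6 \left(-5 - -2\right) W{\left(-4 \right)} = \left(-45 - - \frac{16}{3}\right) 6 \left(-5 - -2\right) \left(-4\right)^{3} = \left(-45 + \frac{16}{3}\right) 6 \left(-5 + 2\right) \left(-64\right) = - \frac{119 \cdot 6 \left(-3\right) \left(-64\right)}{3} = - \frac{119 \left(\left(-18\right) \left(-64\right)\right)}{3} = \left(- \frac{119}{3}\right) 1152 = -45696$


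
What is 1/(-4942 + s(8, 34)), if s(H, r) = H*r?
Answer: -1/4670 ≈ -0.00021413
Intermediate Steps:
1/(-4942 + s(8, 34)) = 1/(-4942 + 8*34) = 1/(-4942 + 272) = 1/(-4670) = -1/4670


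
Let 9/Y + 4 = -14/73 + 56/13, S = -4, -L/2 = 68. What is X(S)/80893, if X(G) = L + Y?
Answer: -6419/8898230 ≈ -0.00072138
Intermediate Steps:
L = -136 (L = -2*68 = -136)
Y = 8541/110 (Y = 9/(-4 + (-14/73 + 56/13)) = 9/(-4 + 3906/949) = 9/(110/949) = 9*(949/110) = 8541/110 ≈ 77.646)
X(G) = -6419/110 (X(G) = -136 + 8541/110 = -6419/110)
X(S)/80893 = -6419/110/80893 = -6419/110*1/80893 = -6419/8898230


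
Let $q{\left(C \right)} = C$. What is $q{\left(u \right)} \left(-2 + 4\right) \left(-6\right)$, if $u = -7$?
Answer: $84$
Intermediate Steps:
$q{\left(u \right)} \left(-2 + 4\right) \left(-6\right) = - 7 \left(-2 + 4\right) \left(-6\right) = - 7 \cdot 2 \left(-6\right) = \left(-7\right) \left(-12\right) = 84$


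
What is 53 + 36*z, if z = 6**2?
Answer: 1349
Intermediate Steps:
z = 36
53 + 36*z = 53 + 36*36 = 53 + 1296 = 1349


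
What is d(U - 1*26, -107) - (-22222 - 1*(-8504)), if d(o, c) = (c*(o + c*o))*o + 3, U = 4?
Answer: 5503249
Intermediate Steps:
d(o, c) = 3 + c*o*(o + c*o) (d(o, c) = c*o*(o + c*o) + 3 = 3 + c*o*(o + c*o))
d(U - 1*26, -107) - (-22222 - 1*(-8504)) = (3 - 107*(4 - 1*26)² + (-107)²*(4 - 1*26)²) - (-22222 - 1*(-8504)) = (3 - 107*(4 - 26)² + 11449*(4 - 26)²) - (-22222 + 8504) = (3 - 107*(-22)² + 11449*(-22)²) - 1*(-13718) = (3 - 107*484 + 11449*484) + 13718 = (3 - 51788 + 5541316) + 13718 = 5489531 + 13718 = 5503249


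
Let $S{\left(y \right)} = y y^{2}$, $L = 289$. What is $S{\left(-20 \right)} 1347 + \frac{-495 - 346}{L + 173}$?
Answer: $- \frac{4978512841}{462} \approx -1.0776 \cdot 10^{7}$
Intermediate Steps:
$S{\left(y \right)} = y^{3}$
$S{\left(-20 \right)} 1347 + \frac{-495 - 346}{L + 173} = \left(-20\right)^{3} \cdot 1347 + \frac{-495 - 346}{289 + 173} = \left(-8000\right) 1347 - \frac{841}{462} = -10776000 - \frac{841}{462} = - \frac{4978512841}{462}$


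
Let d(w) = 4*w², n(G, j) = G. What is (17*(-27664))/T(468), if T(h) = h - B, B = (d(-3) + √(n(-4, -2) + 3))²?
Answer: 388928176/689113 - 33860736*I/689113 ≈ 564.39 - 49.137*I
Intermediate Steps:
B = (36 + I)² (B = (4*(-3)² + √(-4 + 3))² = (4*9 + √(-1))² = (36 + I)² ≈ 1295.0 + 72.0*I)
T(h) = h - (36 + I)²
(17*(-27664))/T(468) = (17*(-27664))/(468 - (36 + I)²) = -470288/(468 - (36 + I)²)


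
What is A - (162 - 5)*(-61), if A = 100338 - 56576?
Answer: 53339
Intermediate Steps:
A = 43762
A - (162 - 5)*(-61) = 43762 - (162 - 5)*(-61) = 43762 - 157*(-61) = 43762 - 1*(-9577) = 43762 + 9577 = 53339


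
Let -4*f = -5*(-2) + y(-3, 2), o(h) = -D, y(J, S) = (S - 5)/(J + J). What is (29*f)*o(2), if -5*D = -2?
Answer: 609/20 ≈ 30.450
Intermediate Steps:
D = 2/5 (D = -1/5*(-2) = 2/5 ≈ 0.40000)
y(J, S) = (-5 + S)/(2*J) (y(J, S) = (-5 + S)/((2*J)) = (-5 + S)*(1/(2*J)) = (-5 + S)/(2*J))
o(h) = -2/5 (o(h) = -1*2/5 = -2/5)
f = -21/8 (f = -(-5*(-2) + (1/2)*(-5 + 2)/(-3))/4 = -(10 + (1/2)*(-1/3)*(-3))/4 = -(10 + 1/2)/4 = -1/4*21/2 = -21/8 ≈ -2.6250)
(29*f)*o(2) = (29*(-21/8))*(-2/5) = -609/8*(-2/5) = 609/20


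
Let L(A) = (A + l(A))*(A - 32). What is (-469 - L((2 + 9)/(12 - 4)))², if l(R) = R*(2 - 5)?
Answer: 313396209/1024 ≈ 3.0605e+5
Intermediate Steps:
l(R) = -3*R (l(R) = R*(-3) = -3*R)
L(A) = -2*A*(-32 + A) (L(A) = (A - 3*A)*(A - 32) = (-2*A)*(-32 + A) = -2*A*(-32 + A))
(-469 - L((2 + 9)/(12 - 4)))² = (-469 - 2*(2 + 9)/(12 - 4)*(32 - (2 + 9)/(12 - 4)))² = (-469 - 2*11/8*(32 - 11/8))² = (-469 - 2*11*(⅛)*(32 - 11/8))² = (-469 - 2*11*(32 - 1*11/8)/8)² = (-469 - 2*11*(32 - 11/8)/8)² = (-469 - 2*11*245/(8*8))² = (-469 - 1*2695/32)² = (-469 - 2695/32)² = (-17703/32)² = 313396209/1024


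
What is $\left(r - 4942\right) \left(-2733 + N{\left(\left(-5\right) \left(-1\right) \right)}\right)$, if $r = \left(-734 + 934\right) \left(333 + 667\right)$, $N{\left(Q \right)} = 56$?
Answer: $-522170266$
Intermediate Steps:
$r = 200000$ ($r = 200 \cdot 1000 = 200000$)
$\left(r - 4942\right) \left(-2733 + N{\left(\left(-5\right) \left(-1\right) \right)}\right) = \left(200000 - 4942\right) \left(-2733 + 56\right) = 195058 \left(-2677\right) = -522170266$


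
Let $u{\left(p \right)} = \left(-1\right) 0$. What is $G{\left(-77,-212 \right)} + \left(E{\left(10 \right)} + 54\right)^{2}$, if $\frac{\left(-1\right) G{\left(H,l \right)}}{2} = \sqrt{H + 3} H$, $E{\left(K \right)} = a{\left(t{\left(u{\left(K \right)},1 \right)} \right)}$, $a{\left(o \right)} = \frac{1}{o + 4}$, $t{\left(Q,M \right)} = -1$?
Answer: $\frac{26569}{9} + 154 i \sqrt{74} \approx 2952.1 + 1324.8 i$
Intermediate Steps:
$u{\left(p \right)} = 0$
$a{\left(o \right)} = \frac{1}{4 + o}$
$E{\left(K \right)} = \frac{1}{3}$ ($E{\left(K \right)} = \frac{1}{4 - 1} = \frac{1}{3}$)
$G{\left(H,l \right)} = - 2 H \sqrt{3 + H}$ ($G{\left(H,l \right)} = - 2 \sqrt{H + 3} H = - 2 \sqrt{3 + H} H = - 2 H \sqrt{3 + H}$)
$G{\left(-77,-212 \right)} + \left(E{\left(10 \right)} + 54\right)^{2} = \left(-2\right) \left(-77\right) \sqrt{3 - 77} + \left(\frac{1}{3} + 54\right)^{2} = \left(-2\right) \left(-77\right) \sqrt{-74} + \left(\frac{163}{3}\right)^{2} = \left(-2\right) \left(-77\right) i \sqrt{74} + \frac{26569}{9} = 154 i \sqrt{74} + \frac{26569}{9} = \frac{26569}{9} + 154 i \sqrt{74}$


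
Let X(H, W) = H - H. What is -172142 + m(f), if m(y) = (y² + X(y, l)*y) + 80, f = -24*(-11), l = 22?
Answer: -102366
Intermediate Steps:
f = 264
X(H, W) = 0
m(y) = 80 + y² (m(y) = (y² + 0*y) + 80 = (y² + 0) + 80 = y² + 80 = 80 + y²)
-172142 + m(f) = -172142 + (80 + 264²) = -172142 + (80 + 69696) = -172142 + 69776 = -102366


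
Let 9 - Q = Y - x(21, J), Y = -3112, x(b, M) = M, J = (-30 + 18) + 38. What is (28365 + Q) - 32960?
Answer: -1448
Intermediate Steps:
J = 26 (J = -12 + 38 = 26)
Q = 3147 (Q = 9 - (-3112 - 1*26) = 9 - (-3112 - 26) = 9 - 1*(-3138) = 9 + 3138 = 3147)
(28365 + Q) - 32960 = (28365 + 3147) - 32960 = 31512 - 32960 = -1448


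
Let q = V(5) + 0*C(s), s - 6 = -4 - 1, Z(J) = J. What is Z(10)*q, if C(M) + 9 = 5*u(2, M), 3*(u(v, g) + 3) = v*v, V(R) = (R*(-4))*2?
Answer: -400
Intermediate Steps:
V(R) = -8*R (V(R) = -4*R*2 = -8*R)
u(v, g) = -3 + v²/3 (u(v, g) = -3 + (v*v)/3 = -3 + v²/3)
s = 1 (s = 6 + (-4 - 1) = 6 - 5 = 1)
C(M) = -52/3 (C(M) = -9 + 5*(-3 + (⅓)*2²) = -9 + 5*(-3 + (⅓)*4) = -9 + 5*(-3 + 4/3) = -9 + 5*(-5/3) = -9 - 25/3 = -52/3)
q = -40 (q = -8*5 + 0*(-52/3) = -40 + 0 = -40)
Z(10)*q = 10*(-40) = -400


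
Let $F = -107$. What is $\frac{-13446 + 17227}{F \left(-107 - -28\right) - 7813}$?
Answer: $\frac{3781}{640} \approx 5.9078$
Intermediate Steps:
$\frac{-13446 + 17227}{F \left(-107 - -28\right) - 7813} = \frac{-13446 + 17227}{- 107 \left(-107 - -28\right) - 7813} = \frac{3781}{- 107 \left(-107 + \left(-7 + 35\right)\right) - 7813} = \frac{3781}{- 107 \left(-107 + 28\right) - 7813} = \frac{3781}{\left(-107\right) \left(-79\right) - 7813} = \frac{3781}{8453 - 7813} = \frac{3781}{640}$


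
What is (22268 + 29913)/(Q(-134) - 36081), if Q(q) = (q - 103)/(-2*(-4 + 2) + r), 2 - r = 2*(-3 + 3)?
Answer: -104362/72241 ≈ -1.4446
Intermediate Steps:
r = 2 (r = 2 - 2*(-3 + 3) = 2 - 2*0 = 2 - 1*0 = 2 + 0 = 2)
Q(q) = -103/6 + q/6 (Q(q) = (q - 103)/(-2*(-4 + 2) + 2) = (-103 + q)/(-2*(-2) + 2) = (-103 + q)/(4 + 2) = (-103 + q)/6 = (-103 + q)*(⅙) = -103/6 + q/6)
(22268 + 29913)/(Q(-134) - 36081) = (22268 + 29913)/((-103/6 + (⅙)*(-134)) - 36081) = 52181/((-103/6 - 67/3) - 36081) = 52181/(-79/2 - 36081) = 52181/(-72241/2) = 52181*(-2/72241) = -104362/72241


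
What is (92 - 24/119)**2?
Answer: 119333776/14161 ≈ 8426.9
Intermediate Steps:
(92 - 24/119)**2 = (10924/119)**2 = 119333776/14161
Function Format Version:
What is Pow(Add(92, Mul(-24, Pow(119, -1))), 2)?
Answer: Rational(119333776, 14161) ≈ 8426.9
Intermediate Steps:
Pow(Add(92, Mul(-24, Pow(119, -1))), 2) = Pow(Add(92, Mul(-24, Rational(1, 119))), 2) = Pow(Add(92, Rational(-24, 119)), 2) = Pow(Rational(10924, 119), 2) = Rational(119333776, 14161)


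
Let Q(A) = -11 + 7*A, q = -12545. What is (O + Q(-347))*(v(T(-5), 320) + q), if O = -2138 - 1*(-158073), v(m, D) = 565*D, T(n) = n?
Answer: 25826301225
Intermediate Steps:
O = 155935 (O = -2138 + 158073 = 155935)
(O + Q(-347))*(v(T(-5), 320) + q) = (155935 + (-11 + 7*(-347)))*(565*320 - 12545) = (155935 + (-11 - 2429))*(180800 - 12545) = (155935 - 2440)*168255 = 153495*168255 = 25826301225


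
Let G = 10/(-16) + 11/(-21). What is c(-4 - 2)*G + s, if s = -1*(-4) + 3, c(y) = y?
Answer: 389/28 ≈ 13.893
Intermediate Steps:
s = 7 (s = 4 + 3 = 7)
G = -193/168 (G = 10*(-1/16) + 11*(-1/21) = -5/8 - 11/21 = -193/168 ≈ -1.1488)
c(-4 - 2)*G + s = (-4 - 2)*(-193/168) + 7 = -6*(-193/168) + 7 = 193/28 + 7 = 389/28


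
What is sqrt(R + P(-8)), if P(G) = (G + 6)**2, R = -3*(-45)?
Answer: sqrt(139) ≈ 11.790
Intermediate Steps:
R = 135
P(G) = (6 + G)**2
sqrt(R + P(-8)) = sqrt(135 + (6 - 8)**2) = sqrt(135 + (-2)**2) = sqrt(135 + 4) = sqrt(139)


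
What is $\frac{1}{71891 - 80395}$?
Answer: $- \frac{1}{8504} \approx -0.00011759$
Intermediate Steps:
$\frac{1}{71891 - 80395} = \frac{1}{-8504} = - \frac{1}{8504}$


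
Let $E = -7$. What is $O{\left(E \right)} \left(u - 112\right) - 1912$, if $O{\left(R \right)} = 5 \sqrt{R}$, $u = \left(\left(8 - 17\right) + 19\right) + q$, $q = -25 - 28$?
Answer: $-1912 - 775 i \sqrt{7} \approx -1912.0 - 2050.5 i$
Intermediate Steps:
$q = -53$
$u = -43$ ($u = \left(\left(8 - 17\right) + 19\right) - 53 = \left(-9 + 19\right) - 53 = 10 - 53 = -43$)
$O{\left(E \right)} \left(u - 112\right) - 1912 = 5 \sqrt{-7} \left(-43 - 112\right) - 1912 = 5 i \sqrt{7} \left(-155\right) - 1912 = - 775 i \sqrt{7} - 1912 = -1912 - 775 i \sqrt{7}$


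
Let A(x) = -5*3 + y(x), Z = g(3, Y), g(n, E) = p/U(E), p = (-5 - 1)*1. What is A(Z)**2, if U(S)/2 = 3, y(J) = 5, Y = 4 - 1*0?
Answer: 100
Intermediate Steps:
Y = 4 (Y = 4 + 0 = 4)
U(S) = 6 (U(S) = 2*3 = 6)
p = -6 (p = -6*1 = -6)
g(n, E) = -1 (g(n, E) = -6/6 = -6*1/6 = -1)
Z = -1
A(x) = -10 (A(x) = -5*3 + 5 = -15 + 5 = -10)
A(Z)**2 = (-10)**2 = 100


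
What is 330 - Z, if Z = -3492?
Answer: 3822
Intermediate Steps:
330 - Z = 330 - 1*(-3492) = 330 + 3492 = 3822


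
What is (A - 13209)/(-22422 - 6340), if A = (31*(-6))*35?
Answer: 19719/28762 ≈ 0.68559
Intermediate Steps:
A = -6510 (A = -186*35 = -6510)
(A - 13209)/(-22422 - 6340) = (-6510 - 13209)/(-22422 - 6340) = -19719/(-28762) = -19719*(-1/28762) = 19719/28762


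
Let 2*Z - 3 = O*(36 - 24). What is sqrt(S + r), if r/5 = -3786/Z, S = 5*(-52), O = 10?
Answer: 4*I*sqrt(59655)/41 ≈ 23.829*I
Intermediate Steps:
S = -260
Z = 123/2 (Z = 3/2 + (10*(36 - 24))/2 = 3/2 + (10*12)/2 = 3/2 + (1/2)*120 = 3/2 + 60 = 123/2 ≈ 61.500)
r = -12620/41 (r = 5*(-3786/123/2) = 5*(-3786*2/123) = 5*(-2524/41) = -12620/41 ≈ -307.80)
sqrt(S + r) = sqrt(-260 - 12620/41) = sqrt(-23280/41) = 4*I*sqrt(59655)/41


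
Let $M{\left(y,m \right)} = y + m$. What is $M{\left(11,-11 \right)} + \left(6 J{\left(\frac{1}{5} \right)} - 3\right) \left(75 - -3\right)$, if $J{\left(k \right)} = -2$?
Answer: $-1170$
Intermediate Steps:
$M{\left(y,m \right)} = m + y$
$M{\left(11,-11 \right)} + \left(6 J{\left(\frac{1}{5} \right)} - 3\right) \left(75 - -3\right) = \left(-11 + 11\right) + \left(6 \left(-2\right) - 3\right) \left(75 - -3\right) = 0 + \left(-12 - 3\right) \left(75 + 3\right) = 0 - 1170 = -1170$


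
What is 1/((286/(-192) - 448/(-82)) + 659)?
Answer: 3936/2609465 ≈ 0.0015084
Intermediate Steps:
1/((286/(-192) - 448/(-82)) + 659) = 1/((286*(-1/192) - 448*(-1/82)) + 659) = 1/((-143/96 + 224/41) + 659) = 1/(15641/3936 + 659) = 1/(2609465/3936) = 3936/2609465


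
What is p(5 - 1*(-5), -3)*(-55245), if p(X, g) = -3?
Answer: 165735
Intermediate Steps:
p(5 - 1*(-5), -3)*(-55245) = -3*(-55245) = 165735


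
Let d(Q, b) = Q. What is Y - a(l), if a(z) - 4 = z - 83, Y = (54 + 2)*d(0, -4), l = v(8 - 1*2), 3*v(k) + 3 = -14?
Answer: 254/3 ≈ 84.667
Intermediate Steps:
v(k) = -17/3 (v(k) = -1 + (⅓)*(-14) = -1 - 14/3 = -17/3)
l = -17/3 ≈ -5.6667
Y = 0 (Y = (54 + 2)*0 = 56*0 = 0)
a(z) = -79 + z (a(z) = 4 + (z - 83) = 4 + (-83 + z) = -79 + z)
Y - a(l) = 0 - (-79 - 17/3) = 0 - 1*(-254/3) = 0 + 254/3 = 254/3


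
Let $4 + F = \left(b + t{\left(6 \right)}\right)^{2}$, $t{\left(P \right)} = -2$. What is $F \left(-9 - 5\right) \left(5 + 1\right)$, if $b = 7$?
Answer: $-1764$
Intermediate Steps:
$F = 21$ ($F = -4 + \left(7 - 2\right)^{2} = -4 + 5^{2} = -4 + 25 = 21$)
$F \left(-9 - 5\right) \left(5 + 1\right) = 21 \left(-9 - 5\right) \left(5 + 1\right) = 21 \left(\left(-14\right) 6\right) = 21 \left(-84\right) = -1764$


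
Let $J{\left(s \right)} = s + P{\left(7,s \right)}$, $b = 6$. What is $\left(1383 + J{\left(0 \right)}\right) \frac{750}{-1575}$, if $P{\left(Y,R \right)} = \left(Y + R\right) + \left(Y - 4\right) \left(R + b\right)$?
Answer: $- \frac{14080}{21} \approx -670.48$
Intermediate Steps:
$P{\left(Y,R \right)} = R + Y + \left(-4 + Y\right) \left(6 + R\right)$ ($P{\left(Y,R \right)} = \left(Y + R\right) + \left(Y - 4\right) \left(R + 6\right) = \left(R + Y\right) + \left(-4 + Y\right) \left(6 + R\right) = R + Y + \left(-4 + Y\right) \left(6 + R\right)$)
$J{\left(s \right)} = 25 + 5 s$ ($J{\left(s \right)} = s + \left(-24 - 3 s + 7 \cdot 7 + s 7\right) = s + \left(-24 - 3 s + 49 + 7 s\right) = s + \left(25 + 4 s\right) = 25 + 5 s$)
$\left(1383 + J{\left(0 \right)}\right) \frac{750}{-1575} = \left(1383 + \left(25 + 5 \cdot 0\right)\right) \frac{750}{-1575} = \left(1383 + \left(25 + 0\right)\right) 750 \left(- \frac{1}{1575}\right) = \left(1383 + 25\right) \left(- \frac{10}{21}\right) = 1408 \left(- \frac{10}{21}\right) = - \frac{14080}{21}$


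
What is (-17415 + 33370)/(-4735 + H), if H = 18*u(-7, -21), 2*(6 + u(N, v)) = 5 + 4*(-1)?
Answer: -15955/4834 ≈ -3.3006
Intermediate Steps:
u(N, v) = -11/2 (u(N, v) = -6 + (5 + 4*(-1))/2 = -6 + (5 - 4)/2 = -6 + (½)*1 = -6 + ½ = -11/2)
H = -99 (H = 18*(-11/2) = -99)
(-17415 + 33370)/(-4735 + H) = (-17415 + 33370)/(-4735 - 99) = 15955/(-4834) = 15955*(-1/4834) = -15955/4834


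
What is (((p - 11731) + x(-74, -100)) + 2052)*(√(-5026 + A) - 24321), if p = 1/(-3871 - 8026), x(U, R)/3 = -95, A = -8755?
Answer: 2883052904589/11897 - 118541709*I*√13781/11897 ≈ 2.4233e+8 - 1.1697e+6*I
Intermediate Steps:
x(U, R) = -285 (x(U, R) = 3*(-95) = -285)
p = -1/11897 (p = 1/(-11897) = -1/11897 ≈ -8.4055e-5)
(((p - 11731) + x(-74, -100)) + 2052)*(√(-5026 + A) - 24321) = (((-1/11897 - 11731) - 285) + 2052)*(√(-5026 - 8755) - 24321) = ((-139563708/11897 - 285) + 2052)*(√(-13781) - 24321) = (-142954353/11897 + 2052)*(I*√13781 - 24321) = -118541709*(-24321 + I*√13781)/11897 = 2883052904589/11897 - 118541709*I*√13781/11897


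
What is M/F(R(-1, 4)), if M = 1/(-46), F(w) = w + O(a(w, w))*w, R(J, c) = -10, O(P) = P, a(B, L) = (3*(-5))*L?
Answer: 1/69460 ≈ 1.4397e-5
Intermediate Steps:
a(B, L) = -15*L
F(w) = w - 15*w**2 (F(w) = w + (-15*w)*w = w - 15*w**2)
M = -1/46 ≈ -0.021739
M/F(R(-1, 4)) = -(-1/(10*(1 - 15*(-10))))/46 = -(-1/(10*(1 + 150)))/46 = -1/(46*((-10*151))) = -1/46/(-1510) = -1/46*(-1/1510) = 1/69460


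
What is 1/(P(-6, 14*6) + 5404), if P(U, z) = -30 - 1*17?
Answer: 1/5357 ≈ 0.00018667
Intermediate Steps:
P(U, z) = -47 (P(U, z) = -30 - 17 = -47)
1/(P(-6, 14*6) + 5404) = 1/(-47 + 5404) = 1/5357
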